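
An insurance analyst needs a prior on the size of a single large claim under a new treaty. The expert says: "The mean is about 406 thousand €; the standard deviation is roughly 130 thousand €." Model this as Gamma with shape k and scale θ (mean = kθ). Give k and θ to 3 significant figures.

For Gamma(k, scale θ): mean = kθ, variance = kθ², so CV = 1/√k.
CV = SD/mean = 130/406 = 0.3202, hence k = 1/CV² = 9.75.
Then θ = mean/k = 406/9.75 = 41.6.

k ≈ 9.75, θ ≈ 41.6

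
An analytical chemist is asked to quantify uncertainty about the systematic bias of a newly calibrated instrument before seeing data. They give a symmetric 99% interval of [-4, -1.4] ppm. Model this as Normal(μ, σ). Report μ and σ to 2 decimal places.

A symmetric 99% interval runs μ ± z·σ with z = 2.576.
Half-width = 1.3, so σ = 1.3/2.576 = 0.50.
μ is the interval midpoint, -2.70.

μ = -2.70, σ = 0.50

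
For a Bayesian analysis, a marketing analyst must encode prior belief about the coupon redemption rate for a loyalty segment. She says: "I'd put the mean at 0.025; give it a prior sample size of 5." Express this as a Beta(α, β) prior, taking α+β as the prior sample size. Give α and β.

α = 0.125, β = 4.875

Under the effective-sample-size interpretation, Beta(α, β) has prior mean α/(α+β) and prior sample size α+β.
So α+β = 5 and α/(α+β) = 0.025, giving α = 0.025·5 = 0.125 and β = 5 − 0.125 = 4.875.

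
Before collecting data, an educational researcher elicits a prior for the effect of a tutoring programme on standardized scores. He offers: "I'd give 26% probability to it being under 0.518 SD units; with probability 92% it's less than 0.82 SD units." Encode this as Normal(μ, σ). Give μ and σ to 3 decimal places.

For Normal(μ,σ), the p-quantile is μ + z_p·σ. Here z_{0.26} = -0.6433, z_{0.92} = 1.405.
So 0.518 = μ − 0.6433σ and 0.82 = μ + 1.405σ.
Subtracting: σ = (0.82 − 0.518)/(1.405 − (-0.6433)) = 0.147.
Then μ = 0.518 − (-0.6433)·0.147 = 0.613.

μ = 0.613, σ = 0.147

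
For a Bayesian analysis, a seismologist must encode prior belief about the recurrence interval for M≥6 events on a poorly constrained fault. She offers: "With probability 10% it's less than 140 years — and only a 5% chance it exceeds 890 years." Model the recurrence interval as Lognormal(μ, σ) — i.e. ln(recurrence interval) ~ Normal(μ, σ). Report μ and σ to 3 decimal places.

μ ≈ 5.752, σ ≈ 0.632

If T ~ Lognormal(μ,σ) then ln T ~ Normal(μ,σ), so the p-quantile of ln T is μ + z_p·σ.
ln(140) = 4.942 and ln(890) = 6.791; z_{0.1} = -1.282, z_{0.95} = 1.645.
σ = (6.791 − 4.942)/(1.645 − (-1.282)) = 0.632.
μ = 4.942 − (-1.282)·0.632 = 5.752.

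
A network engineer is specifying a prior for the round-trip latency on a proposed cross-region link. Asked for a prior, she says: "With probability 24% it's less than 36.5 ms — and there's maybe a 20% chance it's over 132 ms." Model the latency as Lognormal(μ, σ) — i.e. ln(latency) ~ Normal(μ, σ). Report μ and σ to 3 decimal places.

If T ~ Lognormal(μ,σ) then ln T ~ Normal(μ,σ), so the p-quantile of ln T is μ + z_p·σ.
ln(36.5) = 3.597 and ln(132) = 4.883; z_{0.24} = -0.7063, z_{0.8} = 0.8416.
σ = (4.883 − 3.597)/(0.8416 − (-0.7063)) = 0.830.
μ = 3.597 − (-0.7063)·0.830 = 4.184.

μ ≈ 4.184, σ ≈ 0.830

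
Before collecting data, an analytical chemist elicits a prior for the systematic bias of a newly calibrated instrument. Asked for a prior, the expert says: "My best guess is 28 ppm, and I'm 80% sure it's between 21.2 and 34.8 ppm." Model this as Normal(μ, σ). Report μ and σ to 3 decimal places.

μ = 28.000, σ = 5.306

A symmetric 80% interval runs μ ± z·σ with z = 1.282.
Half-width = 6.8, so σ = 6.8/1.282 = 5.306.
μ is the stated best guess, 28.000.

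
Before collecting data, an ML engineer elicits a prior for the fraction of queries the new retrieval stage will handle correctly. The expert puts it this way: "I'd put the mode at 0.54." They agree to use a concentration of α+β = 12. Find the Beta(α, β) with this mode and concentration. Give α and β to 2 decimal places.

For α,β > 1 the Beta mode is (α−1)/(α+β−2). With α+β = 12, the mode is (α−1)/10.
Set (α−1)/10 = 0.54 → α = 1 + 0.54·10 = 6.40.
β = 12 − α = 5.60.

α = 6.40, β = 5.60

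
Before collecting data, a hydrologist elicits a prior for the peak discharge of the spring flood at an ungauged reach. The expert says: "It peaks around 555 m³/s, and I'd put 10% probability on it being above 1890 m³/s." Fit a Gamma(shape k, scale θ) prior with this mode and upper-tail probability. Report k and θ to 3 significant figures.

k ≈ 2.25, θ ≈ 444

Gamma(k,θ) with k>1 has mode (k−1)θ, so θ = 555/(k−1).
Need P(X < 1890) = 0.9 with θ tied to k this way. Start at k = 2, θ = 555: P(X<1890) ≈ 0.854.
Too low — raise k to concentrate. Iterating converges to k ≈ 2.25.
Then θ = 555/(2.25−1) ≈ 444.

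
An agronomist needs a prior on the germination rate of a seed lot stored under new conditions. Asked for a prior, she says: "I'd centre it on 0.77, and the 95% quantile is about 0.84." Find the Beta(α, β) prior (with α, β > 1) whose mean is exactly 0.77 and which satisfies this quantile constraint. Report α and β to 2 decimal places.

α ≈ 67.27, β ≈ 20.09

With mean 0.77 fixed, write α = 0.77s, β = 0.23s where s = α+β.
Need P(θ < 0.84) = 0.95 under Beta(0.77s, 0.23s). Normal approximation: (q−m)/√(m(1−m)/s) ≈ z_{0.95} = 1.64, so s ≈ 0.77·0.23·(1.64)²/(0.84−0.77)² = 97.8.
At s = 97.8: P(θ<0.84) ≈ 0.960. Adjusting to match 0.95 gives s ≈ 87.36.
So α = 0.77·87.36 ≈ 67.27, β = 0.23·87.36 ≈ 20.09.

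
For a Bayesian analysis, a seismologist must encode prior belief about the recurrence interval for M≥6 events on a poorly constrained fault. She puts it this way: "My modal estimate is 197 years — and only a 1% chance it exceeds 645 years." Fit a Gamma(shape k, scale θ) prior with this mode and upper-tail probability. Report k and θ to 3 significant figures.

k ≈ 4.13, θ ≈ 62.9

Gamma(k,θ) with k>1 has mode (k−1)θ, so θ = 197/(k−1).
Need P(X < 645) = 0.99 with θ tied to k this way. Start at k = 2, θ = 197: P(X<645) ≈ 0.838.
Too low — raise k to concentrate. Iterating converges to k ≈ 4.13.
Then θ = 197/(4.13−1) ≈ 62.9.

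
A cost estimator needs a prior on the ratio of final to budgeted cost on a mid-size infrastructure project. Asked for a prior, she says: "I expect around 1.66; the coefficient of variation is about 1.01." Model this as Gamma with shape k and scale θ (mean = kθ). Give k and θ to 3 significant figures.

For Gamma(k, scale θ): mean = kθ, variance = kθ², so CV = 1/√k.
CV = 1.01, hence k = 1/CV² = 0.98.
Then θ = mean/k = 1.66/0.98 = 1.69.

k ≈ 0.98, θ ≈ 1.69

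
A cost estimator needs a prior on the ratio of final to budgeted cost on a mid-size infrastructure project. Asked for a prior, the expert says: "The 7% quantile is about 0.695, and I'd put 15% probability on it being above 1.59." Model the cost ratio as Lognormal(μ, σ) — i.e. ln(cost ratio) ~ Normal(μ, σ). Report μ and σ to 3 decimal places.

μ ≈ 0.122, σ ≈ 0.329

If T ~ Lognormal(μ,σ) then ln T ~ Normal(μ,σ), so the p-quantile of ln T is μ + z_p·σ.
ln(0.695) = -0.3638 and ln(1.59) = 0.4637; z_{0.07} = -1.476, z_{0.85} = 1.036.
σ = (0.4637 − -0.3638)/(1.036 − (-1.476)) = 0.329.
μ = -0.3638 − (-1.476)·0.329 = 0.122.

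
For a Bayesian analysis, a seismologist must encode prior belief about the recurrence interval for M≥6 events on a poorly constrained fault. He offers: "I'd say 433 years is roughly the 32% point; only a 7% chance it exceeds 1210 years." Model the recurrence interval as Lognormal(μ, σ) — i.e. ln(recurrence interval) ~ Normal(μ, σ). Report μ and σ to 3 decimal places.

μ ≈ 6.318, σ ≈ 0.529

If T ~ Lognormal(μ,σ) then ln T ~ Normal(μ,σ), so the p-quantile of ln T is μ + z_p·σ.
ln(433) = 6.071 and ln(1210) = 7.098; z_{0.32} = -0.4677, z_{0.93} = 1.476.
σ = (7.098 − 6.071)/(1.476 − (-0.4677)) = 0.529.
μ = 6.071 − (-0.4677)·0.529 = 6.318.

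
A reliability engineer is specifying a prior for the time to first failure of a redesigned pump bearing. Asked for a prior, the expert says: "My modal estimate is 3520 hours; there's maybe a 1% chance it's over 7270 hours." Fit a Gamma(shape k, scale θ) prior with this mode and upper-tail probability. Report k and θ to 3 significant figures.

k ≈ 10.3, θ ≈ 379

Gamma(k,θ) with k>1 has mode (k−1)θ, so θ = 3520/(k−1).
Need P(X < 7270) = 0.99 with θ tied to k this way. Start at k = 2, θ = 3520: P(X<7270) ≈ 0.611.
Too low — raise k to concentrate. Iterating converges to k ≈ 10.3.
Then θ = 3520/(10.3−1) ≈ 379.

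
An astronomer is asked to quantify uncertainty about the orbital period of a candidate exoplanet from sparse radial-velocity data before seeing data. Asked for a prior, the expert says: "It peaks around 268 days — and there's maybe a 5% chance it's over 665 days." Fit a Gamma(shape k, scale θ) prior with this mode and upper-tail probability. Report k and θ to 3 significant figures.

k ≈ 4.29, θ ≈ 81.4

Gamma(k,θ) with k>1 has mode (k−1)θ, so θ = 268/(k−1).
Need P(X < 665) = 0.95 with θ tied to k this way. Start at k = 2, θ = 268: P(X<665) ≈ 0.709.
Too low — raise k to concentrate. Iterating converges to k ≈ 4.29.
Then θ = 268/(4.29−1) ≈ 81.4.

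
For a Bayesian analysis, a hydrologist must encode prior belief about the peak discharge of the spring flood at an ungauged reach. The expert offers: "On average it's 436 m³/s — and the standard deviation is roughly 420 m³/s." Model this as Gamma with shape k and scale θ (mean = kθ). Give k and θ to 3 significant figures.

k ≈ 1.08, θ ≈ 405

For Gamma(k, scale θ): mean = kθ, variance = kθ², so CV = 1/√k.
CV = SD/mean = 420/436 = 0.9633, hence k = 1/CV² = 1.08.
Then θ = mean/k = 436/1.08 = 405.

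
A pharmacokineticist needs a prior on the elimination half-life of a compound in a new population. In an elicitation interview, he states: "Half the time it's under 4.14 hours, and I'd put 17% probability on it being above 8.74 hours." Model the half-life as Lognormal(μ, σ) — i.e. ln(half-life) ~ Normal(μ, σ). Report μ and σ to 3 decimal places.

μ ≈ 1.421, σ ≈ 0.783

If T ~ Lognormal(μ,σ) then ln T ~ Normal(μ,σ), so the p-quantile of ln T is μ + z_p·σ.
ln(4.14) = 1.421 and ln(8.74) = 2.168; z_{0.5} = 0, z_{0.83} = 0.9542.
σ = (2.168 − 1.421)/(0.9542 − (0)) = 0.783.
μ = 1.421 − (0)·0.783 = 1.421.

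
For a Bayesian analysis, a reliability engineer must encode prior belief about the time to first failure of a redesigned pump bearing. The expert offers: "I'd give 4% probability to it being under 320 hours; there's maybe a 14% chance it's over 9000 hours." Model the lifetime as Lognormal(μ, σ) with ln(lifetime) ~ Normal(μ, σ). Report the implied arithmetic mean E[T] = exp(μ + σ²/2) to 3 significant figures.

If T ~ Lognormal(μ,σ) then ln T ~ Normal(μ,σ), so the p-quantile of ln T is μ + z_p·σ.
ln(320) = 5.768 and ln(9000) = 9.105; z_{0.04} = -1.751, z_{0.86} = 1.08.
σ = (9.105 − 5.768)/(1.08 − (-1.751)) = 1.179.
μ = 5.768 − (-1.751)·1.179 = 7.832.
E[T] = exp(μ + σ²/2) = exp(7.832 + 0.6946) = 5050 hours.

E[T] ≈ 5050 hours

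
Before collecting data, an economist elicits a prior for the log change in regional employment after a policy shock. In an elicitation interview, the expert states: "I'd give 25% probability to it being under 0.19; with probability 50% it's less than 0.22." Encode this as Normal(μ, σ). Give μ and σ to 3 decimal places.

The p-quantile of Normal(μ,σ) is μ + z_p·σ, with z_{0.25} = -0.6745 and z_{0.5} = 0.
Eliminate σ: μ = (z₂·x₁ − z₁·x₂)/(z₂ − z₁) = (0·0.19 − (-0.6745)·0.22)/0.6745 = 0.220.
Then σ = (x₂ − x₁)/(z₂ − z₁) = (0.22 − 0.19)/0.6745 = 0.044.

μ = 0.220, σ = 0.044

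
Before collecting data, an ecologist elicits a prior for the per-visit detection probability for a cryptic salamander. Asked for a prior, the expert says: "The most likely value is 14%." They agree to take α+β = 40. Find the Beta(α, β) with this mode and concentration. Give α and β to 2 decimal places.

For α,β > 1 the Beta mode is (α−1)/(α+β−2). With α+β = 40, the mode is (α−1)/38.
Set (α−1)/38 = 0.14 → α = 1 + 0.14·38 = 6.32.
β = 40 − α = 33.68.

α = 6.32, β = 33.68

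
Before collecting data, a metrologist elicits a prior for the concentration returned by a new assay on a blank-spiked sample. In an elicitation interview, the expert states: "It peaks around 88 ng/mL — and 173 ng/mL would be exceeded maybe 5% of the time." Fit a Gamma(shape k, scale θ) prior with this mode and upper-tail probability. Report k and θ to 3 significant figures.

k ≈ 7.07, θ ≈ 14.5

Gamma(k,θ) with k>1 has mode (k−1)θ, so θ = 88/(k−1).
Need P(X < 173) = 0.95 with θ tied to k this way. Start at k = 2, θ = 88: P(X<173) ≈ 0.585.
Too low — raise k to concentrate. Iterating converges to k ≈ 7.07.
Then θ = 88/(7.07−1) ≈ 14.5.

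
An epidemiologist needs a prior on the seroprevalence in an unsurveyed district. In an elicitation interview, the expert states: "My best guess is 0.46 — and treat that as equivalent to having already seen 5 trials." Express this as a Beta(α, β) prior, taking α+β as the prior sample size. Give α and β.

α = 2.3, β = 2.7

Under the effective-sample-size interpretation, Beta(α, β) has prior mean α/(α+β) and prior sample size α+β.
So α+β = 5 and α/(α+β) = 0.46, giving α = 0.46·5 = 2.3 and β = 5 − 2.3 = 2.7.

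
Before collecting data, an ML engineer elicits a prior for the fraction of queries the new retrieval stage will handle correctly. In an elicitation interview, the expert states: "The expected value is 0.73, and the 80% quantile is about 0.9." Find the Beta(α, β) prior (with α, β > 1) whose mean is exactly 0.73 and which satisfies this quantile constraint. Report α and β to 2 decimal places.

With mean 0.73 fixed, write α = 0.73s, β = 0.27s where s = α+β.
Need P(θ < 0.9) = 0.8 under Beta(0.73s, 0.27s). Normal approximation: (q−m)/√(m(1−m)/s) ≈ z_{0.8} = 0.842, so s ≈ 0.73·0.27·(0.842)²/(0.9−0.73)² = 4.8.
At s = 4.8: P(θ<0.9) ≈ 0.800. Adjusting to match 0.8 gives s ≈ 4.83.
So α = 0.73·4.83 ≈ 3.53, β = 0.27·4.83 ≈ 1.30.

α ≈ 3.53, β ≈ 1.30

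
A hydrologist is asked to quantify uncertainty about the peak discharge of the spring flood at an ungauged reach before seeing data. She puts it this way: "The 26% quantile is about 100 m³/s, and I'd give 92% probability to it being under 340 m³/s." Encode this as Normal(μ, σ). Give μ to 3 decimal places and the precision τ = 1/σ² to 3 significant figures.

For Normal(μ,σ), the p-quantile is μ + z_p·σ. Here z_{0.26} = -0.6433, z_{0.92} = 1.405.
So 100 = μ − 0.6433σ and 340 = μ + 1.405σ.
Subtracting: σ = (340 − 100)/(1.405 − (-0.6433)) = 117.164.
Then μ = 100 − (-0.6433)·117.164 = 175.377.
Precision τ = 1/σ² = 1/117.2² = 7.28e-05.

μ = 175.377, τ = 7.28e-05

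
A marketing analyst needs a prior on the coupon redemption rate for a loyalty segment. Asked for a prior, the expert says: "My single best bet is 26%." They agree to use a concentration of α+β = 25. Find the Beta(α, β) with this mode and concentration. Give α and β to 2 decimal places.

For α,β > 1 the Beta mode is (α−1)/(α+β−2). With α+β = 25, the mode is (α−1)/23.
Set (α−1)/23 = 0.26 → α = 1 + 0.26·23 = 6.98.
β = 25 − α = 18.02.

α = 6.98, β = 18.02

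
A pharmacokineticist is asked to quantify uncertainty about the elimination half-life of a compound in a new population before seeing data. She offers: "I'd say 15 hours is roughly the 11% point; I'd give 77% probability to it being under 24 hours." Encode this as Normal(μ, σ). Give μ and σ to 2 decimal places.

The p-quantile of Normal(μ,σ) is μ + z_p·σ, with z_{0.11} = -1.227 and z_{0.77} = 0.7388.
Eliminate σ: μ = (z₂·x₁ − z₁·x₂)/(z₂ − z₁) = (0.7388·15 − (-1.227)·24)/1.965 = 20.62.
Then σ = (x₂ − x₁)/(z₂ − z₁) = (24 − 15)/1.965 = 4.58.

μ = 20.62, σ = 4.58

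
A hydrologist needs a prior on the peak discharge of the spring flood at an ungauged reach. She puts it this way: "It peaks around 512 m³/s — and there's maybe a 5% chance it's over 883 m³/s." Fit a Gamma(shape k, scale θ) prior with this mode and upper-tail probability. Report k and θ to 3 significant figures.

Gamma(k,θ) with k>1 has mode (k−1)θ, so θ = 512/(k−1).
Need P(X < 883) = 0.95 with θ tied to k this way. Start at k = 2, θ = 512: P(X<883) ≈ 0.514.
Too low — raise k to concentrate. Iterating converges to k ≈ 10.4.
Then θ = 512/(10.4−1) ≈ 54.5.

k ≈ 10.4, θ ≈ 54.5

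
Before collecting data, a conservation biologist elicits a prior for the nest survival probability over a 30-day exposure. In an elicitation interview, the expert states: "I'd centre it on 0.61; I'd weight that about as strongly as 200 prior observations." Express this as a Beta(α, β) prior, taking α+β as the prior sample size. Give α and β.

α = 122, β = 78

Under the effective-sample-size interpretation, Beta(α, β) has prior mean α/(α+β) and prior sample size α+β.
So α+β = 200 and α/(α+β) = 0.61, giving α = 0.61·200 = 122 and β = 200 − 122 = 78.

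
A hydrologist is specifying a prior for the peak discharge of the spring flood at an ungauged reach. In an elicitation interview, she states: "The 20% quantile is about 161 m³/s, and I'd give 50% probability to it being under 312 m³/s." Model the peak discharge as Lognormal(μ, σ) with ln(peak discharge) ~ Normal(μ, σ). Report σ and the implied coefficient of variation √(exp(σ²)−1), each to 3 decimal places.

If T ~ Lognormal(μ,σ) then ln T ~ Normal(μ,σ), so the p-quantile of ln T is μ + z_p·σ.
ln(161) = 5.081 and ln(312) = 5.743; z_{0.2} = -0.8416, z_{0.5} = 0.
σ = (5.743 − 5.081)/(0 − (-0.8416)) = 0.786.
μ = 5.081 − (-0.8416)·0.786 = 5.743.
CV = √(exp(σ²)−1) = √(exp(0.6180)−1) = 0.925.

σ ≈ 0.786, CV ≈ 0.925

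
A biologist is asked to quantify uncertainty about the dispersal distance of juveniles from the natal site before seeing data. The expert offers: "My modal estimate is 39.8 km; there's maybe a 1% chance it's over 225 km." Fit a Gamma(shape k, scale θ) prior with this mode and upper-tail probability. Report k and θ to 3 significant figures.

k ≈ 2.26, θ ≈ 31.6

Gamma(k,θ) with k>1 has mode (k−1)θ, so θ = 39.8/(k−1).
Need P(X < 225) = 0.99 with θ tied to k this way. Start at k = 2, θ = 39.8: P(X<225) ≈ 0.977.
Too low — raise k to concentrate. Iterating converges to k ≈ 2.26.
Then θ = 39.8/(2.26−1) ≈ 31.6.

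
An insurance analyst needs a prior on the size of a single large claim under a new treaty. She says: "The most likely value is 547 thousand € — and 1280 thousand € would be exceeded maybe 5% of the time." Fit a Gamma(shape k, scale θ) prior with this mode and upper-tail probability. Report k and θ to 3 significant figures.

k ≈ 4.78, θ ≈ 145

Gamma(k,θ) with k>1 has mode (k−1)θ, so θ = 547/(k−1).
Need P(X < 1280) = 0.95 with θ tied to k this way. Start at k = 2, θ = 547: P(X<1280) ≈ 0.678.
Too low — raise k to concentrate. Iterating converges to k ≈ 4.78.
Then θ = 547/(4.78−1) ≈ 145.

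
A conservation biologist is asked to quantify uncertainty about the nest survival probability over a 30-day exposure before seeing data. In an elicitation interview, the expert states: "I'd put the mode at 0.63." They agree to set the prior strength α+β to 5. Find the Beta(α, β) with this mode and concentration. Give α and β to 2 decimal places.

α = 2.89, β = 2.11

For α,β > 1 the Beta mode is (α−1)/(α+β−2). With α+β = 5, the mode is (α−1)/3.
Set (α−1)/3 = 0.63 → α = 1 + 0.63·3 = 2.89.
β = 5 − α = 2.11.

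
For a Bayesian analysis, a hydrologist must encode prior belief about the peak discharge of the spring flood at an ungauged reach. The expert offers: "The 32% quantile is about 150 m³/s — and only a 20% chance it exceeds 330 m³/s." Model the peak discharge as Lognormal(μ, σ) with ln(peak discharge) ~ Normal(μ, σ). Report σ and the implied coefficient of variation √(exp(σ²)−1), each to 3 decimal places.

σ ≈ 0.602, CV ≈ 0.661

If T ~ Lognormal(μ,σ) then ln T ~ Normal(μ,σ), so the p-quantile of ln T is μ + z_p·σ.
ln(150) = 5.011 and ln(330) = 5.799; z_{0.32} = -0.4677, z_{0.8} = 0.8416.
σ = (5.799 − 5.011)/(0.8416 − (-0.4677)) = 0.602.
μ = 5.011 − (-0.4677)·0.602 = 5.292.
CV = √(exp(σ²)−1) = √(exp(0.3626)−1) = 0.661.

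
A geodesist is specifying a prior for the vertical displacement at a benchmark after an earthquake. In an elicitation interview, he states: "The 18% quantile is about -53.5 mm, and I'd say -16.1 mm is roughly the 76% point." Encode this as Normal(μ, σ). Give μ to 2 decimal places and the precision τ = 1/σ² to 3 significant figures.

The p-quantile of Normal(μ,σ) is μ + z_p·σ, with z_{0.18} = -0.9154 and z_{0.76} = 0.7063.
Eliminate σ: μ = (z₂·x₁ − z₁·x₂)/(z₂ − z₁) = (0.7063·-53.5 − (-0.9154)·-16.1)/1.622 = -32.39.
Then σ = (x₂ − x₁)/(z₂ − z₁) = (-16.1 − -53.5)/1.622 = 23.06.
Precision τ = 1/σ² = 1/23.06² = 0.00188.

μ = -32.39, τ = 0.00188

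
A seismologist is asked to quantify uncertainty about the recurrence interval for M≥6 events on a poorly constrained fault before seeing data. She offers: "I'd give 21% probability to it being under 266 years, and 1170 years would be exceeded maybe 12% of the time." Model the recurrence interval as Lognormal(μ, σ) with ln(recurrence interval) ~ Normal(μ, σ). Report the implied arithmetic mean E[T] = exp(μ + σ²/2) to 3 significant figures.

If T ~ Lognormal(μ,σ) then ln T ~ Normal(μ,σ), so the p-quantile of ln T is μ + z_p·σ.
ln(266) = 5.583 and ln(1170) = 7.065; z_{0.21} = -0.8064, z_{0.88} = 1.175.
σ = (7.065 − 5.583)/(1.175 − (-0.8064)) = 0.748.
μ = 5.583 − (-0.8064)·0.748 = 6.186.
E[T] = exp(μ + σ²/2) = exp(6.186 + 0.2794) = 643 years.

E[T] ≈ 643 years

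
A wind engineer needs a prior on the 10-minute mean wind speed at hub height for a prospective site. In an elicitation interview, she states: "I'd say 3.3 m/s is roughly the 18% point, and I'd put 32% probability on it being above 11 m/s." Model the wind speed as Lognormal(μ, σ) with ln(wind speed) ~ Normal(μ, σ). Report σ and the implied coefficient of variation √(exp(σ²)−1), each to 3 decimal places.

If T ~ Lognormal(μ,σ) then ln T ~ Normal(μ,σ), so the p-quantile of ln T is μ + z_p·σ.
ln(3.3) = 1.194 and ln(11) = 2.398; z_{0.18} = -0.9154, z_{0.68} = 0.4677.
σ = (2.398 − 1.194)/(0.4677 − (-0.9154)) = 0.871.
μ = 1.194 − (-0.9154)·0.871 = 1.991.
CV = √(exp(σ²)−1) = √(exp(0.7578)−1) = 1.065.

σ ≈ 0.871, CV ≈ 1.065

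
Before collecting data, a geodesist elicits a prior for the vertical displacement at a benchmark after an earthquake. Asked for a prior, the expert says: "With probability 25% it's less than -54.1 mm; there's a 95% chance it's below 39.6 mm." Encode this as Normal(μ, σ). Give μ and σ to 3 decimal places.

For Normal(μ,σ), the p-quantile is μ + z_p·σ. Here z_{0.25} = -0.6745, z_{0.95} = 1.645.
So -54.1 = μ − 0.6745σ and 39.6 = μ + 1.645σ.
Subtracting: σ = (39.6 − -54.1)/(1.645 − (-0.6745)) = 40.399.
Then μ = -54.1 − (-0.6745)·40.399 = -26.851.

μ = -26.851, σ = 40.399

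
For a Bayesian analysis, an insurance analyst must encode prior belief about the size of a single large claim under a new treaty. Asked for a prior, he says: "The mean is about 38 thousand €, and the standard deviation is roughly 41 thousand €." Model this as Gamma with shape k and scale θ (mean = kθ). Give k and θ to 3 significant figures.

For Gamma(k, scale θ): mean = kθ, variance = kθ², so CV = 1/√k.
CV = SD/mean = 41/38 = 1.079, hence k = 1/CV² = 0.859.
Then θ = mean/k = 38/0.859 = 44.2.

k ≈ 0.859, θ ≈ 44.2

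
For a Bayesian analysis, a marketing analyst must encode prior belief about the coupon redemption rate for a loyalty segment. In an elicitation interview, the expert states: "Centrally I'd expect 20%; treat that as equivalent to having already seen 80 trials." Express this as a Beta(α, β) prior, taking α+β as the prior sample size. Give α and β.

α = 16, β = 64

Under the effective-sample-size interpretation, Beta(α, β) has prior mean α/(α+β) and prior sample size α+β.
So α+β = 80 and α/(α+β) = 0.2, giving α = 0.2·80 = 16 and β = 80 − 16 = 64.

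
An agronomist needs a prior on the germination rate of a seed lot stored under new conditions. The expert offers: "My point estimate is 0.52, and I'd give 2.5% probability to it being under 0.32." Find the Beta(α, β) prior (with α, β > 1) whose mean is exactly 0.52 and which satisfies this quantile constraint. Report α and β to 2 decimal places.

With mean 0.52 fixed, write α = 0.52s, β = 0.48s where s = α+β.
Need P(θ < 0.32) = 0.025 under Beta(0.52s, 0.48s). Normal approximation: (q−m)/√(m(1−m)/s) ≈ z_{0.025} = -1.96, so s ≈ 0.52·0.48·(-1.96)²/(0.32−0.52)² = 24.0.
At s = 24.0: P(θ<0.32) ≈ 0.022. Adjusting to match 0.025 gives s ≈ 22.88.
So α = 0.52·22.88 ≈ 11.90, β = 0.48·22.88 ≈ 10.98.

α ≈ 11.90, β ≈ 10.98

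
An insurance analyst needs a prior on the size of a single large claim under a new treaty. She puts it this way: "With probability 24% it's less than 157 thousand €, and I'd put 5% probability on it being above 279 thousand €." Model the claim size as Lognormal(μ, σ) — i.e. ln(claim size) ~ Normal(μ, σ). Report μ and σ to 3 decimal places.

μ ≈ 5.229, σ ≈ 0.245

If T ~ Lognormal(μ,σ) then ln T ~ Normal(μ,σ), so the p-quantile of ln T is μ + z_p·σ.
ln(157) = 5.056 and ln(279) = 5.631; z_{0.24} = -0.7063, z_{0.95} = 1.645.
σ = (5.631 − 5.056)/(1.645 − (-0.7063)) = 0.245.
μ = 5.056 − (-0.7063)·0.245 = 5.229.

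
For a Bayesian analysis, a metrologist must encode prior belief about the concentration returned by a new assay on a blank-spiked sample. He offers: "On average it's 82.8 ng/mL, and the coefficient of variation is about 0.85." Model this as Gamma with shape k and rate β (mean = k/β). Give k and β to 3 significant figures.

k ≈ 1.38, β ≈ 0.0167

For Gamma(k, rate β): mean = k/β, variance = k/β², so CV = 1/√k.
CV = 0.85, hence k = 1/CV² = 1.38.
Then β = k/mean = 1.38/82.8 = 0.0167.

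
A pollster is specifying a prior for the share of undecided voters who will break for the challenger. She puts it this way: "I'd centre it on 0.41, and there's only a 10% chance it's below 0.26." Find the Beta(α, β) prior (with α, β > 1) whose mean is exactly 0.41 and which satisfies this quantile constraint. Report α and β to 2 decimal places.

With mean 0.41 fixed, write α = 0.41s, β = 0.59s where s = α+β.
Need P(θ < 0.26) = 0.1 under Beta(0.41s, 0.59s). Normal approximation: (q−m)/√(m(1−m)/s) ≈ z_{0.1} = -1.28, so s ≈ 0.41·0.59·(-1.28)²/(0.26−0.41)² = 17.7.
At s = 17.7: P(θ<0.26) ≈ 0.093. Adjusting to match 0.1 gives s ≈ 16.69.
So α = 0.41·16.69 ≈ 6.84, β = 0.59·16.69 ≈ 9.85.

α ≈ 6.84, β ≈ 9.85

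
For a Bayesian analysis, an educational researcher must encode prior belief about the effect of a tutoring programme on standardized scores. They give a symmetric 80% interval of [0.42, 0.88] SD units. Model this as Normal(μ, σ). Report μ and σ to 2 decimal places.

A symmetric 80% interval runs μ ± z·σ with z = 1.282.
Half-width = 0.23, so σ = 0.23/1.282 = 0.18.
μ is the interval midpoint, 0.65.

μ = 0.65, σ = 0.18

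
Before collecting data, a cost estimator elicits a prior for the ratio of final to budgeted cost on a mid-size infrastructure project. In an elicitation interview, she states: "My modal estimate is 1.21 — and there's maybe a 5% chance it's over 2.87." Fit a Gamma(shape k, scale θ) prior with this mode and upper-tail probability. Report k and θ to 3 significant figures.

Gamma(k,θ) with k>1 has mode (k−1)θ, so θ = 1.21/(k−1).
Need P(X < 2.87) = 0.95 with θ tied to k this way. Start at k = 2, θ = 1.21: P(X<2.87) ≈ 0.685.
Too low — raise k to concentrate. Iterating converges to k ≈ 4.66.
Then θ = 1.21/(4.66−1) ≈ 0.33.

k ≈ 4.66, θ ≈ 0.33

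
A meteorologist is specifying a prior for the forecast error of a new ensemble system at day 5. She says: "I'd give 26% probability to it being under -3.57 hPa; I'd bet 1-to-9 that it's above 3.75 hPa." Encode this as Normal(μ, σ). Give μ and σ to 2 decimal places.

μ = -1.12, σ = 3.80

For Normal(μ,σ), the p-quantile is μ + z_p·σ. Here z_{0.26} = -0.6433, z_{0.9} = 1.282.
So -3.57 = μ − 0.6433σ and 3.75 = μ + 1.282σ.
Subtracting: σ = (3.75 − -3.57)/(1.282 − (-0.6433)) = 3.80.
Then μ = -3.57 − (-0.6433)·3.80 = -1.12.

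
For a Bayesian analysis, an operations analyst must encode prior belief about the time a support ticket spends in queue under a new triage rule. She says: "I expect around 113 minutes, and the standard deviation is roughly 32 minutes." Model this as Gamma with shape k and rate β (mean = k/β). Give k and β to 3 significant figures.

For Gamma(k, rate β): mean = k/β, variance = k/β², so CV = 1/√k.
CV = SD/mean = 32/113 = 0.2832, hence k = 1/CV² = 12.5.
Then β = k/mean = 12.5/113 = 0.11.

k ≈ 12.5, β ≈ 0.11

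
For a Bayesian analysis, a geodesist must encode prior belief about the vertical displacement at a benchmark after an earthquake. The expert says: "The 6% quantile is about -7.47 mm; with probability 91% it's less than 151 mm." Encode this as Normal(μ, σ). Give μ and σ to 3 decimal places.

For Normal(μ,σ), the p-quantile is μ + z_p·σ. Here z_{0.06} = -1.555, z_{0.91} = 1.341.
So -7.47 = μ − 1.555σ and 151 = μ + 1.341σ.
Subtracting: σ = (151 − -7.47)/(1.341 − (-1.555)) = 54.729.
Then μ = -7.47 − (-1.555)·54.729 = 77.622.

μ = 77.622, σ = 54.729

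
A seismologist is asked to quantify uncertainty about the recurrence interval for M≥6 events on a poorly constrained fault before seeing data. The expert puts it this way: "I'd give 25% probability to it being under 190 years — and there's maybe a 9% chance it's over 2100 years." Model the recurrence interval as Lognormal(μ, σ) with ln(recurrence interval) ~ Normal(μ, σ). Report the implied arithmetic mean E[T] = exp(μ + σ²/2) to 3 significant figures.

E[T] ≈ 864 years

If T ~ Lognormal(μ,σ) then ln T ~ Normal(μ,σ), so the p-quantile of ln T is μ + z_p·σ.
ln(190) = 5.247 and ln(2100) = 7.65; z_{0.25} = -0.6745, z_{0.91} = 1.341.
σ = (7.65 − 5.247)/(1.341 − (-0.6745)) = 1.192.
μ = 5.247 − (-0.6745)·1.192 = 6.051.
E[T] = exp(μ + σ²/2) = exp(6.051 + 0.7107) = 864 years.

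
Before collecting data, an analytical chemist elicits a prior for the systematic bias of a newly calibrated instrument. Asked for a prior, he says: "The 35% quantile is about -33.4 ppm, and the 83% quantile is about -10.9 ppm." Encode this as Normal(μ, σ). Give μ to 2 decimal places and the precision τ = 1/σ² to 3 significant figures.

For Normal(μ,σ), the p-quantile is μ + z_p·σ. Here z_{0.35} = -0.3853, z_{0.83} = 0.9542.
So -33.4 = μ − 0.3853σ and -10.9 = μ + 0.9542σ.
Subtracting: σ = (-10.9 − -33.4)/(0.9542 − (-0.3853)) = 16.80.
Then μ = -33.4 − (-0.3853)·16.80 = -26.93.
Precision τ = 1/σ² = 1/16.8² = 0.00354.

μ = -26.93, τ = 0.00354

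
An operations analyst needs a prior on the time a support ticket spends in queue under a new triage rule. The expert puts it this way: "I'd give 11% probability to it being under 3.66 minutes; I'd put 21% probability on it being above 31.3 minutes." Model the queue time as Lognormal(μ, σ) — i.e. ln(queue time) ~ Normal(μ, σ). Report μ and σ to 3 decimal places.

If T ~ Lognormal(μ,σ) then ln T ~ Normal(μ,σ), so the p-quantile of ln T is μ + z_p·σ.
ln(3.66) = 1.297 and ln(31.3) = 3.444; z_{0.11} = -1.227, z_{0.79} = 0.8064.
σ = (3.444 − 1.297)/(0.8064 − (-1.227)) = 1.056.
μ = 1.297 − (-1.227)·1.056 = 2.592.

μ ≈ 2.592, σ ≈ 1.056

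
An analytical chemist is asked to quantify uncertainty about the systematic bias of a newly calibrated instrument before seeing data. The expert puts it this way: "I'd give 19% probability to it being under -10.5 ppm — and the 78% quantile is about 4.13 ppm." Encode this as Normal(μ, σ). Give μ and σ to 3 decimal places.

μ = -2.716, σ = 8.866

For Normal(μ,σ), the p-quantile is μ + z_p·σ. Here z_{0.19} = -0.8779, z_{0.78} = 0.7722.
So -10.5 = μ − 0.8779σ and 4.13 = μ + 0.7722σ.
Subtracting: σ = (4.13 − -10.5)/(0.7722 − (-0.8779)) = 8.866.
Then μ = -10.5 − (-0.8779)·8.866 = -2.716.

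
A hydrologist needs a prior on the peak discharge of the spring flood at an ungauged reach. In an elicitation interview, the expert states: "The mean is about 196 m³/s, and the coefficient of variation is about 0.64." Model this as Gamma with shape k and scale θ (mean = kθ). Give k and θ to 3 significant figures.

k ≈ 2.44, θ ≈ 80.3

For Gamma(k, scale θ): mean = kθ, variance = kθ², so CV = 1/√k.
CV = 0.64, hence k = 1/CV² = 2.44.
Then θ = mean/k = 196/2.44 = 80.3.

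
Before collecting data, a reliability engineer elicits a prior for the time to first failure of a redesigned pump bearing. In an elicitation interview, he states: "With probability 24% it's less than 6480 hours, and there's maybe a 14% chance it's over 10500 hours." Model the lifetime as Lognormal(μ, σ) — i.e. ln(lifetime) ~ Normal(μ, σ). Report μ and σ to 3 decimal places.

If T ~ Lognormal(μ,σ) then ln T ~ Normal(μ,σ), so the p-quantile of ln T is μ + z_p·σ.
ln(6480) = 8.776 and ln(10500) = 9.259; z_{0.24} = -0.7063, z_{0.86} = 1.08.
σ = (9.259 − 8.776)/(1.08 − (-0.7063)) = 0.270.
μ = 8.776 − (-0.7063)·0.270 = 8.967.

μ ≈ 8.967, σ ≈ 0.270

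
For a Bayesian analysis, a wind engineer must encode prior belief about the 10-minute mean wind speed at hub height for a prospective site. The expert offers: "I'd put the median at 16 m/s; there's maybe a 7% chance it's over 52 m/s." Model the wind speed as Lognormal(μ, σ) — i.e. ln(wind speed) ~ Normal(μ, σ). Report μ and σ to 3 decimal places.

If T ~ Lognormal(μ,σ) then ln T ~ Normal(μ,σ), so the p-quantile of ln T is μ + z_p·σ.
ln(16) = 2.773 and ln(52) = 3.951; z_{0.5} = 0, z_{0.93} = 1.476.
σ = (3.951 − 2.773)/(1.476 − (0)) = 0.799.
μ = 2.773 − (0)·0.799 = 2.773.

μ ≈ 2.773, σ ≈ 0.799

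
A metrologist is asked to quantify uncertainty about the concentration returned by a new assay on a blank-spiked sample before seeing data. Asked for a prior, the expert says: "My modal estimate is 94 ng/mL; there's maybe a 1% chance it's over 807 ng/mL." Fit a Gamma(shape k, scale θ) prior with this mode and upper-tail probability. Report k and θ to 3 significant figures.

Gamma(k,θ) with k>1 has mode (k−1)θ, so θ = 94/(k−1).
Need P(X < 807) = 0.99 with θ tied to k this way. Start at k = 2, θ = 94: P(X<807) ≈ 0.998.
Too high — lower k to spread out. Iterating converges to k ≈ 1.71.
Then θ = 94/(1.71−1) ≈ 133.

k ≈ 1.71, θ ≈ 133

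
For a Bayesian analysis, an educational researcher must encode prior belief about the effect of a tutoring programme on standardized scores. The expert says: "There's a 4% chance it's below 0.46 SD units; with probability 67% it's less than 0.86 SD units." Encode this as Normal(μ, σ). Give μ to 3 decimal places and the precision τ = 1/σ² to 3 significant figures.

μ = 0.780, τ = 30

For Normal(μ,σ), the p-quantile is μ + z_p·σ. Here z_{0.04} = -1.751, z_{0.67} = 0.4399.
So 0.46 = μ − 1.751σ and 0.86 = μ + 0.4399σ.
Subtracting: σ = (0.86 − 0.46)/(0.4399 − (-1.751)) = 0.183.
Then μ = 0.46 − (-1.751)·0.183 = 0.780.
Precision τ = 1/σ² = 1/0.1826² = 30.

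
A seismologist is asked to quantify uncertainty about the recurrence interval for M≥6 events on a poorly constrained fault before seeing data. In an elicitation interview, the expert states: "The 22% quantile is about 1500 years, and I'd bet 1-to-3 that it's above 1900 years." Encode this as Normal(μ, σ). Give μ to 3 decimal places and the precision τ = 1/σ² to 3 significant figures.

μ = 1713.507, τ = 1.31e-05

The p-quantile of Normal(μ,σ) is μ + z_p·σ, with z_{0.22} = -0.7722 and z_{0.75} = 0.6745.
Eliminate σ: μ = (z₂·x₁ − z₁·x₂)/(z₂ − z₁) = (0.6745·1500 − (-0.7722)·1900)/1.447 = 1713.507.
Then σ = (x₂ − x₁)/(z₂ − z₁) = (1900 − 1500)/1.447 = 276.495.
Precision τ = 1/σ² = 1/276.5² = 1.31e-05.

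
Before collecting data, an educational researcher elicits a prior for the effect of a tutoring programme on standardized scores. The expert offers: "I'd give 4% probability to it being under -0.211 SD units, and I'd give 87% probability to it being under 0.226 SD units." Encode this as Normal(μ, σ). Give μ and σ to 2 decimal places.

The p-quantile of Normal(μ,σ) is μ + z_p·σ, with z_{0.04} = -1.751 and z_{0.87} = 1.126.
Eliminate σ: μ = (z₂·x₁ − z₁·x₂)/(z₂ − z₁) = (1.126·-0.211 − (-1.751)·0.226)/2.877 = 0.05.
Then σ = (x₂ − x₁)/(z₂ − z₁) = (0.226 − -0.211)/2.877 = 0.15.

μ = 0.05, σ = 0.15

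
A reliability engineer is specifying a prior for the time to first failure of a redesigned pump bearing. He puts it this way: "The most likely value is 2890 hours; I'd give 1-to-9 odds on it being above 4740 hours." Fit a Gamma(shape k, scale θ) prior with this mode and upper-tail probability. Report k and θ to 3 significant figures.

k ≈ 8.7, θ ≈ 375

Gamma(k,θ) with k>1 has mode (k−1)θ, so θ = 2890/(k−1).
Need P(X < 4740) = 0.9 with θ tied to k this way. Start at k = 2, θ = 2890: P(X<4740) ≈ 0.488.
Too low — raise k to concentrate. Iterating converges to k ≈ 8.7.
Then θ = 2890/(8.7−1) ≈ 375.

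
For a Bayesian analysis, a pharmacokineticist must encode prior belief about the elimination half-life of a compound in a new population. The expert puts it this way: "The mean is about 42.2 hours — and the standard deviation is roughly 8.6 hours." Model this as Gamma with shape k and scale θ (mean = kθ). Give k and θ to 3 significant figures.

k ≈ 24.1, θ ≈ 1.75

For Gamma(k, scale θ): mean = kθ, variance = kθ², so CV = 1/√k.
CV = SD/mean = 8.6/42.2 = 0.2038, hence k = 1/CV² = 24.1.
Then θ = mean/k = 42.2/24.1 = 1.75.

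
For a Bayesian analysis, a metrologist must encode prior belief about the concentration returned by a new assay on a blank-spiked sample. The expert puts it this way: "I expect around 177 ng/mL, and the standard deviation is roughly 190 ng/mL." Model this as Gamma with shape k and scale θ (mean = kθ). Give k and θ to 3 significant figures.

For Gamma(k, scale θ): mean = kθ, variance = kθ², so CV = 1/√k.
CV = SD/mean = 190/177 = 1.073, hence k = 1/CV² = 0.868.
Then θ = mean/k = 177/0.868 = 204.

k ≈ 0.868, θ ≈ 204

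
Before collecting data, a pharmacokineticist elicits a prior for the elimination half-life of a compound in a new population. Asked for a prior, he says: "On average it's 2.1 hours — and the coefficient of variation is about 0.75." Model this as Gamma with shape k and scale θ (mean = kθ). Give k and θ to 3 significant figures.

k ≈ 1.78, θ ≈ 1.18

For Gamma(k, scale θ): mean = kθ, variance = kθ², so CV = 1/√k.
CV = 0.75, hence k = 1/CV² = 1.78.
Then θ = mean/k = 2.1/1.78 = 1.18.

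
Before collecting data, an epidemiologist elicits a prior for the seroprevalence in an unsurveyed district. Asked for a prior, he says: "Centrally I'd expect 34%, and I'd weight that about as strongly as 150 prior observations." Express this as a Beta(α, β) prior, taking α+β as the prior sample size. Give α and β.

α = 51, β = 99

Under the effective-sample-size interpretation, Beta(α, β) has prior mean α/(α+β) and prior sample size α+β.
So α+β = 150 and α/(α+β) = 0.34, giving α = 0.34·150 = 51 and β = 150 − 51 = 99.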